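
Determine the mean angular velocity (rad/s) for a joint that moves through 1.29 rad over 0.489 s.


omega = delta_theta / delta_t
omega = 1.29 / 0.489
omega = 2.6380


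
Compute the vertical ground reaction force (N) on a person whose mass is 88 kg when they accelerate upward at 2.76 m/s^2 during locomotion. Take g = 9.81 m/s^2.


GRF = m * (g + a)
GRF = 88 * (9.81 + 2.76)
GRF = 88 * 12.5700
GRF = 1106.1600


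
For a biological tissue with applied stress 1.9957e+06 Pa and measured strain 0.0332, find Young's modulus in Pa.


E = stress / strain
E = 1.9957e+06 / 0.0332
E = 6.0111e+07


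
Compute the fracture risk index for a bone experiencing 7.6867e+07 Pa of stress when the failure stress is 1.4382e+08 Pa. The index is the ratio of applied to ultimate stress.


FRI = applied / ultimate
FRI = 7.6867e+07 / 1.4382e+08
FRI = 0.5345


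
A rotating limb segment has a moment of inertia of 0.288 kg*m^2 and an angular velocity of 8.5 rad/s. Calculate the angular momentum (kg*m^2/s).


L = I * omega
L = 0.288 * 8.5
L = 2.4480


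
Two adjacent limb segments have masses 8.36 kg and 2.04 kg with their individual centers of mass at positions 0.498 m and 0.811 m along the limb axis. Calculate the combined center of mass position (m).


COM = (m1*x1 + m2*x2) / (m1 + m2)
COM = (8.36*0.498 + 2.04*0.811) / (8.36 + 2.04)
Numerator = 5.8177
Denominator = 10.4000
COM = 0.5594


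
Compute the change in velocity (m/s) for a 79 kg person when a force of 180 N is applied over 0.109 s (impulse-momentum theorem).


J = F * dt = 180 * 0.109 = 19.6200 N*s
delta_v = J / m
delta_v = 19.6200 / 79
delta_v = 0.2484


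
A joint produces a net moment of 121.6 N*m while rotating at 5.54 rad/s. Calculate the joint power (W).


P = M * omega
P = 121.6 * 5.54
P = 673.6640


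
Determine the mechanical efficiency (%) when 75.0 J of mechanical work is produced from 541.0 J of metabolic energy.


eta = (W_mech / E_meta) * 100
eta = (75.0 / 541.0) * 100
ratio = 0.1386
eta = 13.8632


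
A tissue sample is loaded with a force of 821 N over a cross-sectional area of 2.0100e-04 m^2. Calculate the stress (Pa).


stress = F / A
stress = 821 / 2.0100e-04
stress = 4.0846e+06


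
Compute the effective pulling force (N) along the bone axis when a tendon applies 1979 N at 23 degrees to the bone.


F_eff = F_tendon * cos(theta)
theta = 23 deg = 0.4014 rad
cos(theta) = 0.9205
F_eff = 1979 * 0.9205
F_eff = 1821.6791


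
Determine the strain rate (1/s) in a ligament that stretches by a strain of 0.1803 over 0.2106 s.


strain_rate = delta_strain / delta_t
strain_rate = 0.1803 / 0.2106
strain_rate = 0.8561


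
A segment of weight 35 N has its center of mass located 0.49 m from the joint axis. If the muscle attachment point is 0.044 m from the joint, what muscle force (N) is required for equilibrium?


F_muscle = W * d_load / d_muscle
F_muscle = 35 * 0.49 / 0.044
Numerator = 17.1500
F_muscle = 389.7727


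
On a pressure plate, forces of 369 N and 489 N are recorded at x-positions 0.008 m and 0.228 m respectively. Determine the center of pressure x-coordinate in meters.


COP_x = (F1*x1 + F2*x2) / (F1 + F2)
COP_x = (369*0.008 + 489*0.228) / (369 + 489)
Numerator = 114.4440
Denominator = 858
COP_x = 0.1334


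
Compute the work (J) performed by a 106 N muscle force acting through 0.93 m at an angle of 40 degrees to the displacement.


W = F * d * cos(theta)
theta = 40 deg = 0.6981 rad
cos(theta) = 0.7660
W = 106 * 0.93 * 0.7660
W = 75.5167


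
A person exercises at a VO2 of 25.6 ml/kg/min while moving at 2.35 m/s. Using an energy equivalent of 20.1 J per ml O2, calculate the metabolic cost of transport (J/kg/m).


Power per kg = VO2 * 20.1 / 60
Power per kg = 25.6 * 20.1 / 60 = 8.5760 W/kg
Cost = power_per_kg / speed
Cost = 8.5760 / 2.35
Cost = 3.6494


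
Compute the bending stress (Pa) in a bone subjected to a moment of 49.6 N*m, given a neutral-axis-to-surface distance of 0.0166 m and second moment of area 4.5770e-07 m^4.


sigma = M * c / I
sigma = 49.6 * 0.0166 / 4.5770e-07
M * c = 0.8234
sigma = 1.7989e+06


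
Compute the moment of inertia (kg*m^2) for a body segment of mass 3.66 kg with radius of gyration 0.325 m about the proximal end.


I = m * k^2
I = 3.66 * 0.325^2
k^2 = 0.1056
I = 0.3866


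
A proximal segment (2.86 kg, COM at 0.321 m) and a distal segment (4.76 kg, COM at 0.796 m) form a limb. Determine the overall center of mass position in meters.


COM = (m1*x1 + m2*x2) / (m1 + m2)
COM = (2.86*0.321 + 4.76*0.796) / (2.86 + 4.76)
Numerator = 4.7070
Denominator = 7.6200
COM = 0.6177


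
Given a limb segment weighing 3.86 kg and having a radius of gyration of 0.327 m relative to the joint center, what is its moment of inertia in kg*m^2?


I = m * k^2
I = 3.86 * 0.327^2
k^2 = 0.1069
I = 0.4127


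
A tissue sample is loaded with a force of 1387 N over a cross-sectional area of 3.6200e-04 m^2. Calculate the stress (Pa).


stress = F / A
stress = 1387 / 3.6200e-04
stress = 3.8315e+06


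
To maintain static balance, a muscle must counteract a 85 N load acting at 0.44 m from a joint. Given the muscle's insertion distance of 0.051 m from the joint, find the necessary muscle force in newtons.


F_muscle = W * d_load / d_muscle
F_muscle = 85 * 0.44 / 0.051
Numerator = 37.4000
F_muscle = 733.3333


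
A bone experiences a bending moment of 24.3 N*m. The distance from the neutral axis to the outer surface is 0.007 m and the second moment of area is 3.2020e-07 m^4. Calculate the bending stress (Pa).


sigma = M * c / I
sigma = 24.3 * 0.007 / 3.2020e-07
M * c = 0.1701
sigma = 531230.4809


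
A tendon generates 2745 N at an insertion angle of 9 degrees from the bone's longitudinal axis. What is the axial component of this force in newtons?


F_eff = F_tendon * cos(theta)
theta = 9 deg = 0.1571 rad
cos(theta) = 0.9877
F_eff = 2745 * 0.9877
F_eff = 2711.2045


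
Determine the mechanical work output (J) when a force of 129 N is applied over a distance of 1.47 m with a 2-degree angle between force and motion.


W = F * d * cos(theta)
theta = 2 deg = 0.0349 rad
cos(theta) = 0.9994
W = 129 * 1.47 * 0.9994
W = 189.5145


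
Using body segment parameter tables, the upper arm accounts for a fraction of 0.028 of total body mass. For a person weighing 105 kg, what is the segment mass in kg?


m_segment = body_mass * fraction
m_segment = 105 * 0.028
m_segment = 2.9400


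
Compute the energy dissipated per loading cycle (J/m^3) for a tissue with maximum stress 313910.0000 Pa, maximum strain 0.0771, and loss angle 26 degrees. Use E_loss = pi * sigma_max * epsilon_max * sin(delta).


E_loss = pi * sigma_max * epsilon_max * sin(delta)
delta = 26 deg = 0.4538 rad
sin(delta) = 0.4384
E_loss = pi * 313910.0000 * 0.0771 * 0.4384
E_loss = 33331.2317


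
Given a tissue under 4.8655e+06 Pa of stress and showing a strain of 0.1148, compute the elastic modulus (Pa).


E = stress / strain
E = 4.8655e+06 / 0.1148
E = 4.2382e+07


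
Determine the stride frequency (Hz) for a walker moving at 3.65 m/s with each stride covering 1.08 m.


f = v / stride_length
f = 3.65 / 1.08
f = 3.3796


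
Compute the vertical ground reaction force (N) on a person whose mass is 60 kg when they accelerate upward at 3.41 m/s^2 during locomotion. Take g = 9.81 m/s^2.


GRF = m * (g + a)
GRF = 60 * (9.81 + 3.41)
GRF = 60 * 13.2200
GRF = 793.2000


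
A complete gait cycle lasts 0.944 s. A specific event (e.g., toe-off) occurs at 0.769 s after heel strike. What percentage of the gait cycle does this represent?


pct = (event_time / cycle_time) * 100
pct = (0.769 / 0.944) * 100
ratio = 0.8146
pct = 81.4619


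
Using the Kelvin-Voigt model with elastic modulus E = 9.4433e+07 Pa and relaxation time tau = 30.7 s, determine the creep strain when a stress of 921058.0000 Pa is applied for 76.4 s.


epsilon(t) = (sigma/E) * (1 - exp(-t/tau))
sigma/E = 921058.0000 / 9.4433e+07 = 0.0098
exp(-t/tau) = exp(-76.4 / 30.7) = 0.0830
epsilon = 0.0098 * (1 - 0.0830)
epsilon = 0.0089


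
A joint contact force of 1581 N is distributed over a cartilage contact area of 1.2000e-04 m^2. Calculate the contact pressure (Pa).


P = F / A
P = 1581 / 1.2000e-04
P = 1.3175e+07


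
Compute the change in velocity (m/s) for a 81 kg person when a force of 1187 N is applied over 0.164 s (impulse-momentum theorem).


J = F * dt = 1187 * 0.164 = 194.6680 N*s
delta_v = J / m
delta_v = 194.6680 / 81
delta_v = 2.4033


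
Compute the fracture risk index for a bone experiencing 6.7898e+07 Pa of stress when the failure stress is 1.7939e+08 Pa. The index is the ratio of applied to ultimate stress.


FRI = applied / ultimate
FRI = 6.7898e+07 / 1.7939e+08
FRI = 0.3785


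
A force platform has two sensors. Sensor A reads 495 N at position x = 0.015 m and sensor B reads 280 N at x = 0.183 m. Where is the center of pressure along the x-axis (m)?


COP_x = (F1*x1 + F2*x2) / (F1 + F2)
COP_x = (495*0.015 + 280*0.183) / (495 + 280)
Numerator = 58.6650
Denominator = 775
COP_x = 0.0757


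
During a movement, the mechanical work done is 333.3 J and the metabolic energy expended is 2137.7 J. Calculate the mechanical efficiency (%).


eta = (W_mech / E_meta) * 100
eta = (333.3 / 2137.7) * 100
ratio = 0.1559
eta = 15.5915


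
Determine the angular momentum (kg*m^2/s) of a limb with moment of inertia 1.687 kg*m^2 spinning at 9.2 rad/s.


L = I * omega
L = 1.687 * 9.2
L = 15.5204


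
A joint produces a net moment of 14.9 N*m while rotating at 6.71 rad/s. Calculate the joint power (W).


P = M * omega
P = 14.9 * 6.71
P = 99.9790


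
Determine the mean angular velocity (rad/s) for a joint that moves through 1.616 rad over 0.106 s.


omega = delta_theta / delta_t
omega = 1.616 / 0.106
omega = 15.2453


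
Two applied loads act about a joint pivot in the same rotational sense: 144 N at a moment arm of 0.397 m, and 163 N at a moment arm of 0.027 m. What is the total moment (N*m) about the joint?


M = F1 * d1 + F2 * d2
M = 144 * 0.397 + 163 * 0.027
M = 57.1680 + 4.4010
M = 61.5690


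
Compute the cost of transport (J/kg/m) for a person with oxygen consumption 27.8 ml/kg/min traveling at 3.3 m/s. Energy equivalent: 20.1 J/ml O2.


Power per kg = VO2 * 20.1 / 60
Power per kg = 27.8 * 20.1 / 60 = 9.3130 W/kg
Cost = power_per_kg / speed
Cost = 9.3130 / 3.3
Cost = 2.8221


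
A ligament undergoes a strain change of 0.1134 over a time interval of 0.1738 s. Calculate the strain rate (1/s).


strain_rate = delta_strain / delta_t
strain_rate = 0.1134 / 0.1738
strain_rate = 0.6525


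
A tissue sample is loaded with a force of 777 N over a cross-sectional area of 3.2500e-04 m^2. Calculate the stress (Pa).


stress = F / A
stress = 777 / 3.2500e-04
stress = 2.3908e+06


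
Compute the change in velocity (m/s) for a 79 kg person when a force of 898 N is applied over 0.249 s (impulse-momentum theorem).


J = F * dt = 898 * 0.249 = 223.6020 N*s
delta_v = J / m
delta_v = 223.6020 / 79
delta_v = 2.8304


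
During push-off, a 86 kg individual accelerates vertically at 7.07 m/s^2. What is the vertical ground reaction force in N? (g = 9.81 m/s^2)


GRF = m * (g + a)
GRF = 86 * (9.81 + 7.07)
GRF = 86 * 16.8800
GRF = 1451.6800


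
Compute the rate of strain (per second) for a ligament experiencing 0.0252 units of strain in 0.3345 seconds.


strain_rate = delta_strain / delta_t
strain_rate = 0.0252 / 0.3345
strain_rate = 0.0753


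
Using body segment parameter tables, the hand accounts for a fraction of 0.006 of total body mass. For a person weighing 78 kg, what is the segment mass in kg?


m_segment = body_mass * fraction
m_segment = 78 * 0.006
m_segment = 0.4680


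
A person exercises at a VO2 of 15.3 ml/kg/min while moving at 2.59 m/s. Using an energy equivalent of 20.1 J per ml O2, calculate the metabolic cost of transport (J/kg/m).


Power per kg = VO2 * 20.1 / 60
Power per kg = 15.3 * 20.1 / 60 = 5.1255 W/kg
Cost = power_per_kg / speed
Cost = 5.1255 / 2.59
Cost = 1.9790


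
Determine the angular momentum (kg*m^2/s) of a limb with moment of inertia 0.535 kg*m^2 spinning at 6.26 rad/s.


L = I * omega
L = 0.535 * 6.26
L = 3.3491


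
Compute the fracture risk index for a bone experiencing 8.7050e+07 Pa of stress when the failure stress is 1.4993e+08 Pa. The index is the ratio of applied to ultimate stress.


FRI = applied / ultimate
FRI = 8.7050e+07 / 1.4993e+08
FRI = 0.5806


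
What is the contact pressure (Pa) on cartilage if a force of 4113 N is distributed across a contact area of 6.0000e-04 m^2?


P = F / A
P = 4113 / 6.0000e-04
P = 6.8550e+06


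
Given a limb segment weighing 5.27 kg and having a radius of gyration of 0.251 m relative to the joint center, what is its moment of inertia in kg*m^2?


I = m * k^2
I = 5.27 * 0.251^2
k^2 = 0.0630
I = 0.3320


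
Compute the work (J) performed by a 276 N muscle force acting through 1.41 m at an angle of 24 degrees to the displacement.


W = F * d * cos(theta)
theta = 24 deg = 0.4189 rad
cos(theta) = 0.9135
W = 276 * 1.41 * 0.9135
W = 355.5154


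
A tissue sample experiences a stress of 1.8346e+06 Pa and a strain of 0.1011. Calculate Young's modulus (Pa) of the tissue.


E = stress / strain
E = 1.8346e+06 / 0.1011
E = 1.8146e+07


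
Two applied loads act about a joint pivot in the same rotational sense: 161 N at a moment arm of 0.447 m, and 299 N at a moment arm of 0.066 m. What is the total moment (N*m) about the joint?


M = F1 * d1 + F2 * d2
M = 161 * 0.447 + 299 * 0.066
M = 71.9670 + 19.7340
M = 91.7010


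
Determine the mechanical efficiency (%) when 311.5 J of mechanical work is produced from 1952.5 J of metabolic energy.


eta = (W_mech / E_meta) * 100
eta = (311.5 / 1952.5) * 100
ratio = 0.1595
eta = 15.9539


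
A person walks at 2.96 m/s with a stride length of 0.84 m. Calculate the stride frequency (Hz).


f = v / stride_length
f = 2.96 / 0.84
f = 3.5238


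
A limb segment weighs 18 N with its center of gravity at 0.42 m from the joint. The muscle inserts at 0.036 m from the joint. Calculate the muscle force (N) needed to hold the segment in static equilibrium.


F_muscle = W * d_load / d_muscle
F_muscle = 18 * 0.42 / 0.036
Numerator = 7.5600
F_muscle = 210.0000


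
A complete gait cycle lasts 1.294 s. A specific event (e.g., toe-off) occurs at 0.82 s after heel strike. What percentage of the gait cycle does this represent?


pct = (event_time / cycle_time) * 100
pct = (0.82 / 1.294) * 100
ratio = 0.6337
pct = 63.3694


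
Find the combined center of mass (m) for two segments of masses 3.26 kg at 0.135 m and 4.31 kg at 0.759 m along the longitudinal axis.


COM = (m1*x1 + m2*x2) / (m1 + m2)
COM = (3.26*0.135 + 4.31*0.759) / (3.26 + 4.31)
Numerator = 3.7114
Denominator = 7.5700
COM = 0.4903


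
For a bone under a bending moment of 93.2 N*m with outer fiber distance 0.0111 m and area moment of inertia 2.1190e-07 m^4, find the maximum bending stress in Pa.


sigma = M * c / I
sigma = 93.2 * 0.0111 / 2.1190e-07
M * c = 1.0345
sigma = 4.8821e+06


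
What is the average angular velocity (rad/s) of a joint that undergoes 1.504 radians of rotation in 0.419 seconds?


omega = delta_theta / delta_t
omega = 1.504 / 0.419
omega = 3.5895


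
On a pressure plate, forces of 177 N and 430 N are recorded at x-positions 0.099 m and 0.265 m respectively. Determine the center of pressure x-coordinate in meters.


COP_x = (F1*x1 + F2*x2) / (F1 + F2)
COP_x = (177*0.099 + 430*0.265) / (177 + 430)
Numerator = 131.4730
Denominator = 607
COP_x = 0.2166


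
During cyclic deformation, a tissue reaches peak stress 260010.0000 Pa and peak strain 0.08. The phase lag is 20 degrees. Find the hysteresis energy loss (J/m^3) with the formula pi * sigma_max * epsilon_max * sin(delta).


E_loss = pi * sigma_max * epsilon_max * sin(delta)
delta = 20 deg = 0.3491 rad
sin(delta) = 0.3420
E_loss = pi * 260010.0000 * 0.08 * 0.3420
E_loss = 22350.2094


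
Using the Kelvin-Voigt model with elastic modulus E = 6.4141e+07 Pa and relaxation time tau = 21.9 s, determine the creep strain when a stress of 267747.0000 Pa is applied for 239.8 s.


epsilon(t) = (sigma/E) * (1 - exp(-t/tau))
sigma/E = 267747.0000 / 6.4141e+07 = 0.0042
exp(-t/tau) = exp(-239.8 / 21.9) = 1.7562e-05
epsilon = 0.0042 * (1 - 1.7562e-05)
epsilon = 0.0042


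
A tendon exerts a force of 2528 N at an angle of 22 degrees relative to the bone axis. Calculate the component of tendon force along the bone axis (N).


F_eff = F_tendon * cos(theta)
theta = 22 deg = 0.3840 rad
cos(theta) = 0.9272
F_eff = 2528 * 0.9272
F_eff = 2343.9208


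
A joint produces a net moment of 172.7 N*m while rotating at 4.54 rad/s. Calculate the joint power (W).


P = M * omega
P = 172.7 * 4.54
P = 784.0580


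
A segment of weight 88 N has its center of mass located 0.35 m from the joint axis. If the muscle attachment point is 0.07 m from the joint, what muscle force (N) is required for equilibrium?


F_muscle = W * d_load / d_muscle
F_muscle = 88 * 0.35 / 0.07
Numerator = 30.8000
F_muscle = 440.0000


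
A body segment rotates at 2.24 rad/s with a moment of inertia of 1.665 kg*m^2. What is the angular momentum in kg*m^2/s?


L = I * omega
L = 1.665 * 2.24
L = 3.7296


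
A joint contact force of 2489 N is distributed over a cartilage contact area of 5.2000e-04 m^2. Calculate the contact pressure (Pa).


P = F / A
P = 2489 / 5.2000e-04
P = 4.7865e+06


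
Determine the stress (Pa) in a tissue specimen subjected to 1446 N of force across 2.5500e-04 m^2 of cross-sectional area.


stress = F / A
stress = 1446 / 2.5500e-04
stress = 5.6706e+06


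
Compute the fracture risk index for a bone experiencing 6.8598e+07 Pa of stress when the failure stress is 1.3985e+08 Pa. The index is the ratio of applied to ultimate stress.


FRI = applied / ultimate
FRI = 6.8598e+07 / 1.3985e+08
FRI = 0.4905


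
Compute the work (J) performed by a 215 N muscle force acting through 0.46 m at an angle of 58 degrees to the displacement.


W = F * d * cos(theta)
theta = 58 deg = 1.0123 rad
cos(theta) = 0.5299
W = 215 * 0.46 * 0.5299
W = 52.4090


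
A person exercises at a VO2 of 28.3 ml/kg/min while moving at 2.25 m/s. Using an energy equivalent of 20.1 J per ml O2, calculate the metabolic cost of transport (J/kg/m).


Power per kg = VO2 * 20.1 / 60
Power per kg = 28.3 * 20.1 / 60 = 9.4805 W/kg
Cost = power_per_kg / speed
Cost = 9.4805 / 2.25
Cost = 4.2136


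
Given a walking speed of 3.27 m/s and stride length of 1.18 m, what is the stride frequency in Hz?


f = v / stride_length
f = 3.27 / 1.18
f = 2.7712


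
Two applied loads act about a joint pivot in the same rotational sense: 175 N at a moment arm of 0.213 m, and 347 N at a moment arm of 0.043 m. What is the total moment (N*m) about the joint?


M = F1 * d1 + F2 * d2
M = 175 * 0.213 + 347 * 0.043
M = 37.2750 + 14.9210
M = 52.1960


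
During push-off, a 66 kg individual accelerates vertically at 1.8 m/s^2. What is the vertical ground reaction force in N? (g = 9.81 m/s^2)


GRF = m * (g + a)
GRF = 66 * (9.81 + 1.8)
GRF = 66 * 11.6100
GRF = 766.2600


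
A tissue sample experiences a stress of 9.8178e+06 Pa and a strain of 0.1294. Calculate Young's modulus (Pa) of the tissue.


E = stress / strain
E = 9.8178e+06 / 0.1294
E = 7.5872e+07


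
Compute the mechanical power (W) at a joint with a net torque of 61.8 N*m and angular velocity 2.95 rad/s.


P = M * omega
P = 61.8 * 2.95
P = 182.3100


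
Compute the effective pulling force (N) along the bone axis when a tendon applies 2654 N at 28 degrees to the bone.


F_eff = F_tendon * cos(theta)
theta = 28 deg = 0.4887 rad
cos(theta) = 0.8829
F_eff = 2654 * 0.8829
F_eff = 2343.3429


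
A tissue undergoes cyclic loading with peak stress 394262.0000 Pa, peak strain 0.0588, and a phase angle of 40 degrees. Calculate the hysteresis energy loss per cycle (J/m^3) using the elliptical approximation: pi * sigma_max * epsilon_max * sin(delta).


E_loss = pi * sigma_max * epsilon_max * sin(delta)
delta = 40 deg = 0.6981 rad
sin(delta) = 0.6428
E_loss = pi * 394262.0000 * 0.0588 * 0.6428
E_loss = 46814.4167


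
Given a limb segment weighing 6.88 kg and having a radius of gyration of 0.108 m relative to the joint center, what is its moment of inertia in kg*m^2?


I = m * k^2
I = 6.88 * 0.108^2
k^2 = 0.0117
I = 0.0802


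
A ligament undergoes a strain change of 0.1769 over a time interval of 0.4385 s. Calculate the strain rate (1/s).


strain_rate = delta_strain / delta_t
strain_rate = 0.1769 / 0.4385
strain_rate = 0.4034


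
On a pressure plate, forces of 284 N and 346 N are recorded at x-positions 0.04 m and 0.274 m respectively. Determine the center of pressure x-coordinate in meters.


COP_x = (F1*x1 + F2*x2) / (F1 + F2)
COP_x = (284*0.04 + 346*0.274) / (284 + 346)
Numerator = 106.1640
Denominator = 630
COP_x = 0.1685


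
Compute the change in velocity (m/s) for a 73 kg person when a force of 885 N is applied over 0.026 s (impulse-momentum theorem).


J = F * dt = 885 * 0.026 = 23.0100 N*s
delta_v = J / m
delta_v = 23.0100 / 73
delta_v = 0.3152


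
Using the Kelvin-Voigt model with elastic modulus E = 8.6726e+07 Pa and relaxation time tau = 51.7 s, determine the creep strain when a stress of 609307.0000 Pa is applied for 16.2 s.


epsilon(t) = (sigma/E) * (1 - exp(-t/tau))
sigma/E = 609307.0000 / 8.6726e+07 = 0.0070
exp(-t/tau) = exp(-16.2 / 51.7) = 0.7310
epsilon = 0.0070 * (1 - 0.7310)
epsilon = 0.0019


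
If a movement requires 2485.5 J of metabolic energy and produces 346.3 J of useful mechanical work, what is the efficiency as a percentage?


eta = (W_mech / E_meta) * 100
eta = (346.3 / 2485.5) * 100
ratio = 0.1393
eta = 13.9328


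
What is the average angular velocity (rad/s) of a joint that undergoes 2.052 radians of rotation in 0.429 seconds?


omega = delta_theta / delta_t
omega = 2.052 / 0.429
omega = 4.7832


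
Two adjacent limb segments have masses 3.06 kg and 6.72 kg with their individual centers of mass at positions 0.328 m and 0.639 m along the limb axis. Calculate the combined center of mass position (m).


COM = (m1*x1 + m2*x2) / (m1 + m2)
COM = (3.06*0.328 + 6.72*0.639) / (3.06 + 6.72)
Numerator = 5.2978
Denominator = 9.7800
COM = 0.5417


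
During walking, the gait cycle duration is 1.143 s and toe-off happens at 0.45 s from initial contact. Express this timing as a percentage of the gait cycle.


pct = (event_time / cycle_time) * 100
pct = (0.45 / 1.143) * 100
ratio = 0.3937
pct = 39.3701


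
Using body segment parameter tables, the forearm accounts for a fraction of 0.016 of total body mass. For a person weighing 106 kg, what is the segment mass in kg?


m_segment = body_mass * fraction
m_segment = 106 * 0.016
m_segment = 1.6960


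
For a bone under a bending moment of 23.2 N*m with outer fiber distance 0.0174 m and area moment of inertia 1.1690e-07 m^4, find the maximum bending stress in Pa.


sigma = M * c / I
sigma = 23.2 * 0.0174 / 1.1690e-07
M * c = 0.4037
sigma = 3.4532e+06


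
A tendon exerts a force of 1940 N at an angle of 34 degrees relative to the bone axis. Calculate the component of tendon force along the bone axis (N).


F_eff = F_tendon * cos(theta)
theta = 34 deg = 0.5934 rad
cos(theta) = 0.8290
F_eff = 1940 * 0.8290
F_eff = 1608.3329


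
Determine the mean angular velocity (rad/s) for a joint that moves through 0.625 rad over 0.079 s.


omega = delta_theta / delta_t
omega = 0.625 / 0.079
omega = 7.9114


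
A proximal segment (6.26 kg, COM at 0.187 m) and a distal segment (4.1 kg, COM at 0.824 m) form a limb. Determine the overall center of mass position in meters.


COM = (m1*x1 + m2*x2) / (m1 + m2)
COM = (6.26*0.187 + 4.1*0.824) / (6.26 + 4.1)
Numerator = 4.5490
Denominator = 10.3600
COM = 0.4391


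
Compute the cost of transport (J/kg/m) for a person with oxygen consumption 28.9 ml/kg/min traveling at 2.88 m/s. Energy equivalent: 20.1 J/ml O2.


Power per kg = VO2 * 20.1 / 60
Power per kg = 28.9 * 20.1 / 60 = 9.6815 W/kg
Cost = power_per_kg / speed
Cost = 9.6815 / 2.88
Cost = 3.3616


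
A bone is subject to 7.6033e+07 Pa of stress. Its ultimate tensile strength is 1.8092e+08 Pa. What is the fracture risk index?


FRI = applied / ultimate
FRI = 7.6033e+07 / 1.8092e+08
FRI = 0.4203


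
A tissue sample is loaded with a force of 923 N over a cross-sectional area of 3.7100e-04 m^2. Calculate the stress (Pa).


stress = F / A
stress = 923 / 3.7100e-04
stress = 2.4879e+06


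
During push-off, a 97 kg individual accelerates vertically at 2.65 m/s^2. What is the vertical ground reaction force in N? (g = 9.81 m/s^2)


GRF = m * (g + a)
GRF = 97 * (9.81 + 2.65)
GRF = 97 * 12.4600
GRF = 1208.6200


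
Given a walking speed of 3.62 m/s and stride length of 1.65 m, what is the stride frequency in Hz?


f = v / stride_length
f = 3.62 / 1.65
f = 2.1939


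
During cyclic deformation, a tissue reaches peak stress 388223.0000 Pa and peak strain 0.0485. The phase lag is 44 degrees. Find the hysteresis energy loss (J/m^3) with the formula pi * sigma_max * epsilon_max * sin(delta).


E_loss = pi * sigma_max * epsilon_max * sin(delta)
delta = 44 deg = 0.7679 rad
sin(delta) = 0.6947
E_loss = pi * 388223.0000 * 0.0485 * 0.6947
E_loss = 41090.7573


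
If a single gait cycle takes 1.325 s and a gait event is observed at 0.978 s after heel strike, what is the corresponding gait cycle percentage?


pct = (event_time / cycle_time) * 100
pct = (0.978 / 1.325) * 100
ratio = 0.7381
pct = 73.8113


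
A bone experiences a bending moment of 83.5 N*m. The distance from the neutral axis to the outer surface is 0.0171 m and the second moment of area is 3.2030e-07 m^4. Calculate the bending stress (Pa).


sigma = M * c / I
sigma = 83.5 * 0.0171 / 3.2030e-07
M * c = 1.4279
sigma = 4.4579e+06


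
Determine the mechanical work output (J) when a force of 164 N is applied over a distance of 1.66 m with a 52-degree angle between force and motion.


W = F * d * cos(theta)
theta = 52 deg = 0.9076 rad
cos(theta) = 0.6157
W = 164 * 1.66 * 0.6157
W = 167.6077


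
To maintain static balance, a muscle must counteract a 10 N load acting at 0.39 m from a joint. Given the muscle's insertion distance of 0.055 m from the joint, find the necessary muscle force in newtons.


F_muscle = W * d_load / d_muscle
F_muscle = 10 * 0.39 / 0.055
Numerator = 3.9000
F_muscle = 70.9091


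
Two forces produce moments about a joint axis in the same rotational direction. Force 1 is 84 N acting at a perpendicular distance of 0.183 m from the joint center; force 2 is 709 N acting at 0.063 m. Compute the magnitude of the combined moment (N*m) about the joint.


M = F1 * d1 + F2 * d2
M = 84 * 0.183 + 709 * 0.063
M = 15.3720 + 44.6670
M = 60.0390


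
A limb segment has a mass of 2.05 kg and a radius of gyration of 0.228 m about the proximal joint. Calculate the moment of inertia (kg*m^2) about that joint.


I = m * k^2
I = 2.05 * 0.228^2
k^2 = 0.0520
I = 0.1066


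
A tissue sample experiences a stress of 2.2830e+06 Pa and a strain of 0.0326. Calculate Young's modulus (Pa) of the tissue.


E = stress / strain
E = 2.2830e+06 / 0.0326
E = 7.0031e+07


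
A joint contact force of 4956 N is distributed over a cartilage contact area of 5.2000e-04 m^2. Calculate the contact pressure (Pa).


P = F / A
P = 4956 / 5.2000e-04
P = 9.5308e+06


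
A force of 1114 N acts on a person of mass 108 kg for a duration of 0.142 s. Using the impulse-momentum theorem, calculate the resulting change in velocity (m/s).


J = F * dt = 1114 * 0.142 = 158.1880 N*s
delta_v = J / m
delta_v = 158.1880 / 108
delta_v = 1.4647


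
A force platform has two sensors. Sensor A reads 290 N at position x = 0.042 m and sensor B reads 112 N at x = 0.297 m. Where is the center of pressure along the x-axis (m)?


COP_x = (F1*x1 + F2*x2) / (F1 + F2)
COP_x = (290*0.042 + 112*0.297) / (290 + 112)
Numerator = 45.4440
Denominator = 402
COP_x = 0.1130


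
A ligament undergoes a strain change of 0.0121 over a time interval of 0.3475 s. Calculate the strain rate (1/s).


strain_rate = delta_strain / delta_t
strain_rate = 0.0121 / 0.3475
strain_rate = 0.0348


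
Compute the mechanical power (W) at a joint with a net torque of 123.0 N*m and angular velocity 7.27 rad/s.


P = M * omega
P = 123.0 * 7.27
P = 894.2100


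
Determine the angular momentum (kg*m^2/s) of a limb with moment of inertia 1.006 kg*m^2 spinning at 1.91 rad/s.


L = I * omega
L = 1.006 * 1.91
L = 1.9215


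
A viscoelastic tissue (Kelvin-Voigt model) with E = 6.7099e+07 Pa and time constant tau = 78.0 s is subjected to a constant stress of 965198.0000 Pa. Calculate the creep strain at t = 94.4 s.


epsilon(t) = (sigma/E) * (1 - exp(-t/tau))
sigma/E = 965198.0000 / 6.7099e+07 = 0.0144
exp(-t/tau) = exp(-94.4 / 78.0) = 0.2981
epsilon = 0.0144 * (1 - 0.2981)
epsilon = 0.0101


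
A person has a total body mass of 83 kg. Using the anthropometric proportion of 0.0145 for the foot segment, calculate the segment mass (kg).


m_segment = body_mass * fraction
m_segment = 83 * 0.0145
m_segment = 1.2035


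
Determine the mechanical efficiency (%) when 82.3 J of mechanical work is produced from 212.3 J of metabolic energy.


eta = (W_mech / E_meta) * 100
eta = (82.3 / 212.3) * 100
ratio = 0.3877
eta = 38.7659


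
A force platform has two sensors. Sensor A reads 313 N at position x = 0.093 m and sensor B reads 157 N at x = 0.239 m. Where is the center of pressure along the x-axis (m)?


COP_x = (F1*x1 + F2*x2) / (F1 + F2)
COP_x = (313*0.093 + 157*0.239) / (313 + 157)
Numerator = 66.6320
Denominator = 470
COP_x = 0.1418


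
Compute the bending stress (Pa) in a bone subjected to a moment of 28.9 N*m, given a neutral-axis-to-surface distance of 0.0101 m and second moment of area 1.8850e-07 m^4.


sigma = M * c / I
sigma = 28.9 * 0.0101 / 1.8850e-07
M * c = 0.2919
sigma = 1.5485e+06


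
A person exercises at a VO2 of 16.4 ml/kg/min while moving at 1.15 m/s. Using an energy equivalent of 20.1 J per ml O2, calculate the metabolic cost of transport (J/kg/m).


Power per kg = VO2 * 20.1 / 60
Power per kg = 16.4 * 20.1 / 60 = 5.4940 W/kg
Cost = power_per_kg / speed
Cost = 5.4940 / 1.15
Cost = 4.7774


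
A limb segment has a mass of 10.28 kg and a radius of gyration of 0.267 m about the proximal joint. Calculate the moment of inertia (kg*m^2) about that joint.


I = m * k^2
I = 10.28 * 0.267^2
k^2 = 0.0713
I = 0.7329


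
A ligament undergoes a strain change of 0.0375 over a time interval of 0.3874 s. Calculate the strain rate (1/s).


strain_rate = delta_strain / delta_t
strain_rate = 0.0375 / 0.3874
strain_rate = 0.0968


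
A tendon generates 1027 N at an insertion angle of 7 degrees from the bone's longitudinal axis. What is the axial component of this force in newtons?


F_eff = F_tendon * cos(theta)
theta = 7 deg = 0.1222 rad
cos(theta) = 0.9925
F_eff = 1027 * 0.9925
F_eff = 1019.3449


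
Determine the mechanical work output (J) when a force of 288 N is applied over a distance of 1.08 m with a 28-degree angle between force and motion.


W = F * d * cos(theta)
theta = 28 deg = 0.4887 rad
cos(theta) = 0.8829
W = 288 * 1.08 * 0.8829
W = 274.6320


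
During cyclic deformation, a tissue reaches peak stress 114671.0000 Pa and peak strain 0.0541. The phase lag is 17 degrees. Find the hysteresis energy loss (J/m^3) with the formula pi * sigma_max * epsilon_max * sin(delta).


E_loss = pi * sigma_max * epsilon_max * sin(delta)
delta = 17 deg = 0.2967 rad
sin(delta) = 0.2924
E_loss = pi * 114671.0000 * 0.0541 * 0.2924
E_loss = 5698.1789


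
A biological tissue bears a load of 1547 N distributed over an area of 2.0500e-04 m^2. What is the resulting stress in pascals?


stress = F / A
stress = 1547 / 2.0500e-04
stress = 7.5463e+06


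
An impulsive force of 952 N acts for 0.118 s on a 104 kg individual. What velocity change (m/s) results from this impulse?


J = F * dt = 952 * 0.118 = 112.3360 N*s
delta_v = J / m
delta_v = 112.3360 / 104
delta_v = 1.0802


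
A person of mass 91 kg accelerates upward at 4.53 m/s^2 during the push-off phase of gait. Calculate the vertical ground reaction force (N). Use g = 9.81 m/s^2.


GRF = m * (g + a)
GRF = 91 * (9.81 + 4.53)
GRF = 91 * 14.3400
GRF = 1304.9400


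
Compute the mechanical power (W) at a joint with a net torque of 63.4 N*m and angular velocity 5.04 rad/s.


P = M * omega
P = 63.4 * 5.04
P = 319.5360


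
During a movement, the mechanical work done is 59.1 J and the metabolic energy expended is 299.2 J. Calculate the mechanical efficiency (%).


eta = (W_mech / E_meta) * 100
eta = (59.1 / 299.2) * 100
ratio = 0.1975
eta = 19.7527


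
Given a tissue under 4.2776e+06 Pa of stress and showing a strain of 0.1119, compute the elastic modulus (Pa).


E = stress / strain
E = 4.2776e+06 / 0.1119
E = 3.8227e+07


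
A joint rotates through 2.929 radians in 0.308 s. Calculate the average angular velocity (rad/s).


omega = delta_theta / delta_t
omega = 2.929 / 0.308
omega = 9.5097


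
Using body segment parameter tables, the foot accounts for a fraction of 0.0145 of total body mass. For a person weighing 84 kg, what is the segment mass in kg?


m_segment = body_mass * fraction
m_segment = 84 * 0.0145
m_segment = 1.2180


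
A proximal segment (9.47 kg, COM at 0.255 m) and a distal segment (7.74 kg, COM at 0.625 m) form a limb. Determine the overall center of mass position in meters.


COM = (m1*x1 + m2*x2) / (m1 + m2)
COM = (9.47*0.255 + 7.74*0.625) / (9.47 + 7.74)
Numerator = 7.2524
Denominator = 17.2100
COM = 0.4214


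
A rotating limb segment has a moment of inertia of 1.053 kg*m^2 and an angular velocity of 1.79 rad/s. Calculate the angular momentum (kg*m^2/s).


L = I * omega
L = 1.053 * 1.79
L = 1.8849


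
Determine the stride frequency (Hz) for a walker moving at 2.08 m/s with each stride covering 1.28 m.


f = v / stride_length
f = 2.08 / 1.28
f = 1.6250


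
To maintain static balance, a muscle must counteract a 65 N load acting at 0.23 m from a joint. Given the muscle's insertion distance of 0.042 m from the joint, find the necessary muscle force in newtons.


F_muscle = W * d_load / d_muscle
F_muscle = 65 * 0.23 / 0.042
Numerator = 14.9500
F_muscle = 355.9524


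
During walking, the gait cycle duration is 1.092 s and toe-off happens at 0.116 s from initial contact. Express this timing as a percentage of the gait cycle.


pct = (event_time / cycle_time) * 100
pct = (0.116 / 1.092) * 100
ratio = 0.1062
pct = 10.6227


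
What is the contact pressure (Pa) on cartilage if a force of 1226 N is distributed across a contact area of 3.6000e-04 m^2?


P = F / A
P = 1226 / 3.6000e-04
P = 3.4056e+06


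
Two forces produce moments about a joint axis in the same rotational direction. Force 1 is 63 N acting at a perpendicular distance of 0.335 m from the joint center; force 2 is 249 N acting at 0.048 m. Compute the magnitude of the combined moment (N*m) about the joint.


M = F1 * d1 + F2 * d2
M = 63 * 0.335 + 249 * 0.048
M = 21.1050 + 11.9520
M = 33.0570


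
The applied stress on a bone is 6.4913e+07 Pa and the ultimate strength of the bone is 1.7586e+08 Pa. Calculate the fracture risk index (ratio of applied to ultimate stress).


FRI = applied / ultimate
FRI = 6.4913e+07 / 1.7586e+08
FRI = 0.3691


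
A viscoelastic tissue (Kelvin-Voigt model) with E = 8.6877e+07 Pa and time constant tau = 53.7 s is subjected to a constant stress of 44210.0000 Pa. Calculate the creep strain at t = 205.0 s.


epsilon(t) = (sigma/E) * (1 - exp(-t/tau))
sigma/E = 44210.0000 / 8.6877e+07 = 5.0888e-04
exp(-t/tau) = exp(-205.0 / 53.7) = 0.0220
epsilon = 5.0888e-04 * (1 - 0.0220)
epsilon = 4.9769e-04


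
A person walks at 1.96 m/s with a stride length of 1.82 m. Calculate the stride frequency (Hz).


f = v / stride_length
f = 1.96 / 1.82
f = 1.0769


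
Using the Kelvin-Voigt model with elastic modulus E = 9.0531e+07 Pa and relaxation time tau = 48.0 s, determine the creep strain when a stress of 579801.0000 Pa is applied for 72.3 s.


epsilon(t) = (sigma/E) * (1 - exp(-t/tau))
sigma/E = 579801.0000 / 9.0531e+07 = 0.0064
exp(-t/tau) = exp(-72.3 / 48.0) = 0.2217
epsilon = 0.0064 * (1 - 0.2217)
epsilon = 0.0050


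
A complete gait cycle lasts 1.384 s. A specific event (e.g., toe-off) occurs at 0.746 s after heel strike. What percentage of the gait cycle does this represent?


pct = (event_time / cycle_time) * 100
pct = (0.746 / 1.384) * 100
ratio = 0.5390
pct = 53.9017


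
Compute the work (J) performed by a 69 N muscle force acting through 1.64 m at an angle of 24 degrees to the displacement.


W = F * d * cos(theta)
theta = 24 deg = 0.4189 rad
cos(theta) = 0.9135
W = 69 * 1.64 * 0.9135
W = 103.3768


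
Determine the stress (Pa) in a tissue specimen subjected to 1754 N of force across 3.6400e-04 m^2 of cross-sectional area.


stress = F / A
stress = 1754 / 3.6400e-04
stress = 4.8187e+06


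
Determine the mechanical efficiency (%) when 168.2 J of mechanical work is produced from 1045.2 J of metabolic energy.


eta = (W_mech / E_meta) * 100
eta = (168.2 / 1045.2) * 100
ratio = 0.1609
eta = 16.0926


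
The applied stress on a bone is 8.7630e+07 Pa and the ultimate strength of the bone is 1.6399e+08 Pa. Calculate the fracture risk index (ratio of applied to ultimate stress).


FRI = applied / ultimate
FRI = 8.7630e+07 / 1.6399e+08
FRI = 0.5344


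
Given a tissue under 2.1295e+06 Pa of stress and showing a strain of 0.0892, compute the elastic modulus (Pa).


E = stress / strain
E = 2.1295e+06 / 0.0892
E = 2.3873e+07


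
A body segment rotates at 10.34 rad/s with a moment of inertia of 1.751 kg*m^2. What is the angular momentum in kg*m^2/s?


L = I * omega
L = 1.751 * 10.34
L = 18.1053


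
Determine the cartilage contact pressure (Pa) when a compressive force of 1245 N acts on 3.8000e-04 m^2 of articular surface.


P = F / A
P = 1245 / 3.8000e-04
P = 3.2763e+06


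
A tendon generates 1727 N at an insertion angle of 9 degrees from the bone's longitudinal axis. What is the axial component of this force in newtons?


F_eff = F_tendon * cos(theta)
theta = 9 deg = 0.1571 rad
cos(theta) = 0.9877
F_eff = 1727 * 0.9877
F_eff = 1705.7378


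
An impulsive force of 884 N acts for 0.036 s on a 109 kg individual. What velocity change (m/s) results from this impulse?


J = F * dt = 884 * 0.036 = 31.8240 N*s
delta_v = J / m
delta_v = 31.8240 / 109
delta_v = 0.2920


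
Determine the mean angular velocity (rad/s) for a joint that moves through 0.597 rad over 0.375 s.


omega = delta_theta / delta_t
omega = 0.597 / 0.375
omega = 1.5920


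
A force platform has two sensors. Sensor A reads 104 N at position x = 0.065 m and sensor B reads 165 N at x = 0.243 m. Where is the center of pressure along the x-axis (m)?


COP_x = (F1*x1 + F2*x2) / (F1 + F2)
COP_x = (104*0.065 + 165*0.243) / (104 + 165)
Numerator = 46.8550
Denominator = 269
COP_x = 0.1742


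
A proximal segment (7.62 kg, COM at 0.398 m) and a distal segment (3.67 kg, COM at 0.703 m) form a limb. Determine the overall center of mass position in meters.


COM = (m1*x1 + m2*x2) / (m1 + m2)
COM = (7.62*0.398 + 3.67*0.703) / (7.62 + 3.67)
Numerator = 5.6128
Denominator = 11.2900
COM = 0.4971


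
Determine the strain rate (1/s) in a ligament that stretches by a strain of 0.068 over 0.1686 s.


strain_rate = delta_strain / delta_t
strain_rate = 0.068 / 0.1686
strain_rate = 0.4033
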